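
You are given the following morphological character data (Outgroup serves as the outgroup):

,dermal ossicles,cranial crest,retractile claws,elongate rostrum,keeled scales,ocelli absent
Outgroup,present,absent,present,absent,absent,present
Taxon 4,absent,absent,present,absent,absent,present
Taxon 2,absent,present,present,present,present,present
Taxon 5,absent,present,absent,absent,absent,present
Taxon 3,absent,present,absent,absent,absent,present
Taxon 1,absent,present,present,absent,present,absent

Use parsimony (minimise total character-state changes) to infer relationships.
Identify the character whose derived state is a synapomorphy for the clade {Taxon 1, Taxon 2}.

Character polarity is set by the outgroup: the derived state is whichever differs from the outgroup's state, so for dermal ossicles, retractile claws, ocelli absent the derived state is 'absent', and for the remaining characters it is 'present'.
All ingroup taxa share the derived state 'absent' for dermal ossicles; it defines the ingroup but does not resolve relationships within it.
Only Taxon 1, Taxon 2, Taxon 3, and Taxon 5 show the derived state 'present' for cranial crest, supporting them as a clade.
Only Taxon 3 and Taxon 5 show the derived state 'absent' for retractile claws, supporting them as a clade.
elongate rostrum: derived state 'present' in Taxon 2 only — an autapomorphy, so it tells us nothing about relationships among taxa.
Only Taxon 1 and Taxon 2 show the derived state 'present' for keeled scales, supporting them as a clade.
ocelli absent (derived state 'absent') is unique to Taxon 1 (autapomorphy; uninformative for grouping).
Most parsimonious ingroup topology: (Taxon 4,((Taxon 2,Taxon 1),(Taxon 5,Taxon 3))).
The clade {Taxon 1, Taxon 2} is supported by keeled scales: its derived state 'present' occurs in exactly those taxa and in no other taxon (including the outgroup).

keeled scales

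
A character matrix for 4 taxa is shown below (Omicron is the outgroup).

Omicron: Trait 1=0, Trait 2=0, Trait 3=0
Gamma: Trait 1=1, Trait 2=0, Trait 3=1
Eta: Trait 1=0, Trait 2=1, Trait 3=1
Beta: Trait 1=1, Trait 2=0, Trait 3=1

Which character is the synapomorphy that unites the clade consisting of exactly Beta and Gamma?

The outgroup has state '0' for every character, so '1' is the derived state throughout.
Only Beta and Gamma show the derived state '1' for Trait 1, supporting them as a clade.
Trait 2 (derived state '1') is unique to Eta (autapomorphy; uninformative for grouping).
Trait 3 (derived state '1') is shared by all ingroup taxa — unites the whole ingroup.
Most parsimonious ingroup topology: ((Gamma,Beta),Eta).
The clade {Beta, Gamma} is supported by Trait 1: its derived state '1' occurs in exactly those taxa and in no other taxon (including the outgroup).

Trait 1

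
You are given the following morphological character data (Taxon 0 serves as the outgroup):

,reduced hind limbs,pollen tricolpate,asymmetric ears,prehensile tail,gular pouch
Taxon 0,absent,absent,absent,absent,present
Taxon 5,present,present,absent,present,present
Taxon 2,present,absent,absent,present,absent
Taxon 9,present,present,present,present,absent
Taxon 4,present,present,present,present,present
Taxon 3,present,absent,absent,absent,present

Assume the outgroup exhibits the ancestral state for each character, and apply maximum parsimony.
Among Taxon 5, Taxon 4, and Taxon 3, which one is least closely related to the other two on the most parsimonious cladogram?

Character polarity is set by the outgroup: the derived state is whichever differs from the outgroup's state, so for gular pouch the derived state is 'absent', and for the remaining characters it is 'present'.
reduced hind limbs (derived state 'present') is shared by all ingroup taxa — unites the whole ingroup.
pollen tricolpate (derived state 'present') is shared by Taxon 4, Taxon 5, and Taxon 9 — a synapomorphy uniting that clade.
Only Taxon 4 and Taxon 9 show the derived state 'present' for asymmetric ears, supporting them as a clade.
Only Taxon 2, Taxon 4, Taxon 5, and Taxon 9 show the derived state 'present' for prehensile tail, supporting them as a clade.
gular pouch (state 'absent') occurs in Taxon 2 and Taxon 9 but conflicts with the nesting implied by the other characters — most parsimoniously interpreted as homoplasy.
Most parsimonious ingroup topology: (((Taxon 5,(Taxon 9,Taxon 4)),Taxon 2),Taxon 3).
Taxon 5 and Taxon 4 share a more recent common ancestor with each other than either does with Taxon 3, so Taxon 3 is the least closely related of the three.

Taxon 3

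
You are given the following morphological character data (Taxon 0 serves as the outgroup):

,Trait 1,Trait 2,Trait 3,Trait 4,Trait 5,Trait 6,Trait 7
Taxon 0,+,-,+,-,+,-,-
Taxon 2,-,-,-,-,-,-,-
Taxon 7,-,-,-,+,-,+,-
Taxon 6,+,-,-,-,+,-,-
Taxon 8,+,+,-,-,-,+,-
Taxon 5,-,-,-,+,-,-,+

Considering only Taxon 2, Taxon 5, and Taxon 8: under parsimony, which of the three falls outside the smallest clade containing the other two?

Taxon 8

Character polarity is set by the outgroup: the derived state is whichever differs from the outgroup's state, so for Trait 1, Trait 3, Trait 5 the derived state is '-', and for the remaining characters it is '+'.
Trait 1: derived state '-' in Taxon 2, Taxon 5, and Taxon 7 only — synapomorphy for {Taxon 2, Taxon 5, Taxon 7}.
Trait 2 (derived state '+') is unique to Taxon 8 (autapomorphy; uninformative for grouping).
Trait 3 (derived state '-') is shared by all ingroup taxa — unites the whole ingroup.
Only Taxon 5 and Taxon 7 show the derived state '+' for Trait 4, supporting them as a clade.
Trait 5: derived state '-' in Taxon 2, Taxon 5, Taxon 7, and Taxon 8 only — synapomorphy for {Taxon 2, Taxon 5, Taxon 7, Taxon 8}.
Trait 6 (state '+') occurs in Taxon 7 and Taxon 8 but conflicts with the nesting implied by the other characters — most parsimoniously interpreted as homoplasy.
Trait 7: derived state '+' in Taxon 5 only — an autapomorphy, so it tells us nothing about relationships among taxa.
Most parsimonious ingroup topology: (((Taxon 2,(Taxon 7,Taxon 5)),Taxon 8),Taxon 6).
Taxon 2 and Taxon 5 share a more recent common ancestor with each other than either does with Taxon 8, so Taxon 8 is the least closely related of the three.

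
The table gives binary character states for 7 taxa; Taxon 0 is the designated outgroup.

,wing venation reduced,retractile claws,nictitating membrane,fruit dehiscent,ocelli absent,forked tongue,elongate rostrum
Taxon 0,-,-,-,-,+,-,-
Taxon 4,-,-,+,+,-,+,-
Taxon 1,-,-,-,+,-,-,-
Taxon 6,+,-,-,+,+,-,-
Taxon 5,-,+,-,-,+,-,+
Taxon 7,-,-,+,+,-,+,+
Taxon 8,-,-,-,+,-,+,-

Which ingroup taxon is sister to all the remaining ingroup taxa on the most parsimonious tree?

Character polarity is set by the outgroup: the derived state is whichever differs from the outgroup's state, so for ocelli absent the derived state is '-', and for the remaining characters it is '+'.
wing venation reduced (derived state '+') is unique to Taxon 6 (autapomorphy; uninformative for grouping).
retractile claws (derived state '+') is unique to Taxon 5 (autapomorphy; uninformative for grouping).
nictitating membrane: derived state '+' in Taxon 4 and Taxon 7 only — synapomorphy for {Taxon 4, Taxon 7}.
fruit dehiscent (derived state '+') is shared by Taxon 1, Taxon 4, Taxon 6, Taxon 7, and Taxon 8 — a synapomorphy uniting that clade.
ocelli absent: derived state '-' in Taxon 1, Taxon 4, Taxon 7, and Taxon 8 only — synapomorphy for {Taxon 1, Taxon 4, Taxon 7, Taxon 8}.
forked tongue: derived state '+' in Taxon 4, Taxon 7, and Taxon 8 only — synapomorphy for {Taxon 4, Taxon 7, Taxon 8}.
elongate rostrum groups Taxon 5 and Taxon 7, which is incompatible with the clades supported by the remaining characters; treating it as convergent (homoplasy) costs fewer steps than any alternative tree.
Most parsimonious ingroup topology: (((((Taxon 4,Taxon 7),Taxon 8),Taxon 1),Taxon 6),Taxon 5).
Taxon 5 is sister to the clade containing all other ingroup taxa, so it is the earliest-diverging (most basal) ingroup lineage.

Taxon 5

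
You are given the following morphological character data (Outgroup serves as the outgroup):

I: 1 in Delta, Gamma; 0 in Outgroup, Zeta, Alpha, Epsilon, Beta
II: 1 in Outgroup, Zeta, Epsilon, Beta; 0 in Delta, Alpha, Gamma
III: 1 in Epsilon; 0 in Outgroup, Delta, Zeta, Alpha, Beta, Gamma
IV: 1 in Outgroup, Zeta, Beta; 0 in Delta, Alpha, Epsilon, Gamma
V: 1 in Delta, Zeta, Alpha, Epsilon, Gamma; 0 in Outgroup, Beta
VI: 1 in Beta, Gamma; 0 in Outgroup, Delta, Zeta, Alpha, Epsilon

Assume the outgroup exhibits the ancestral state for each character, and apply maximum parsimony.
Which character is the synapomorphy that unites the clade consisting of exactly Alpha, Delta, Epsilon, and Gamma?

Character polarity is set by the outgroup: the derived state is whichever differs from the outgroup's state, so for II, IV the derived state is '0', and for the remaining characters it is '1'.
I (derived state '1') is shared by Delta and Gamma — a synapomorphy uniting that clade.
II (derived state '0') is shared by Alpha, Delta, and Gamma — a synapomorphy uniting that clade.
III: derived state '1' in Epsilon only — an autapomorphy, so it tells us nothing about relationships among taxa.
IV (derived state '0') is shared by Alpha, Delta, Epsilon, and Gamma — a synapomorphy uniting that clade.
V (derived state '1') is shared by Alpha, Delta, Epsilon, Gamma, and Zeta — a synapomorphy uniting that clade.
VI groups Beta and Gamma, which is incompatible with the clades supported by the remaining characters; treating it as convergent (homoplasy) costs fewer steps than any alternative tree.
Most parsimonious ingroup topology: (((((Delta,Gamma),Alpha),Epsilon),Zeta),Beta).
The clade {Alpha, Delta, Epsilon, Gamma} is supported by IV: its derived state '0' occurs in exactly those taxa and in no other taxon (including the outgroup).

IV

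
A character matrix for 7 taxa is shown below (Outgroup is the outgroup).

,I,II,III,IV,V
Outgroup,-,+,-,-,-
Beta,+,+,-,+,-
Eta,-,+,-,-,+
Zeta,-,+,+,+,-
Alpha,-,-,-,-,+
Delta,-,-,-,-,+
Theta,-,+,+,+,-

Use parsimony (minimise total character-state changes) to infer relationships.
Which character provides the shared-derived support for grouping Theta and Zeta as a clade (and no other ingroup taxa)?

Character polarity is set by the outgroup: the derived state is whichever differs from the outgroup's state, so for II the derived state is '-', and for the remaining characters it is '+'.
I: derived state '+' in Beta only — an autapomorphy, so it tells us nothing about relationships among taxa.
II (derived state '-') is shared by Alpha and Delta — a synapomorphy uniting that clade.
III: derived state '+' in Theta and Zeta only — synapomorphy for {Theta, Zeta}.
Only Beta, Theta, and Zeta show the derived state '+' for IV, supporting them as a clade.
V (derived state '+') is shared by Alpha, Delta, and Eta — a synapomorphy uniting that clade.
Most parsimonious ingroup topology: ((Beta,(Zeta,Theta)),(Eta,(Alpha,Delta))).
The clade {Theta, Zeta} is supported by III: its derived state '+' occurs in exactly those taxa and in no other taxon (including the outgroup).

III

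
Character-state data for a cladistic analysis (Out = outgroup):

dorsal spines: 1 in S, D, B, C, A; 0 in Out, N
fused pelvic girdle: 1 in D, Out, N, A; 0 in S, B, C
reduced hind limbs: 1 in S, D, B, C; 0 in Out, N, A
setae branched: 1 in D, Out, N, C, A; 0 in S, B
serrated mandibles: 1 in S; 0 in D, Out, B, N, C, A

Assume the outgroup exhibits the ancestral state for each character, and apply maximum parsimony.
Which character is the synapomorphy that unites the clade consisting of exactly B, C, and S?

fused pelvic girdle

Character polarity is set by the outgroup: the derived state is whichever differs from the outgroup's state, so for fused pelvic girdle, setae branched the derived state is '0', and for the remaining characters it is '1'.
dorsal spines (derived state '1') is shared by A, B, C, D, and S — a synapomorphy uniting that clade.
fused pelvic girdle (derived state '0') is shared by B, C, and S — a synapomorphy uniting that clade.
reduced hind limbs (derived state '1') is shared by B, C, D, and S — a synapomorphy uniting that clade.
setae branched: derived state '0' in B and S only — synapomorphy for {B, S}.
serrated mandibles (derived state '1') is unique to S (autapomorphy; uninformative for grouping).
Most parsimonious ingroup topology: (((((B,S),C),D),A),N).
The clade {B, C, S} is supported by fused pelvic girdle: its derived state '0' occurs in exactly those taxa and in no other taxon (including the outgroup).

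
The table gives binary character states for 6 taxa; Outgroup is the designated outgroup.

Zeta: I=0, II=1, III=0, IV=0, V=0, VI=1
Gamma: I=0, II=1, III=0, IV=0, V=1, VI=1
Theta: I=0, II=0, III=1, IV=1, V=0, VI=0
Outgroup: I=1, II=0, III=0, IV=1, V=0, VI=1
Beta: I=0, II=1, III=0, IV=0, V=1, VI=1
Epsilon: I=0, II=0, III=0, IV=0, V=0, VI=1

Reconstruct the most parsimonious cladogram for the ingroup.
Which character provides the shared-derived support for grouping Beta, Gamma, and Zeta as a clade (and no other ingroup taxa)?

Character polarity is set by the outgroup: the derived state is whichever differs from the outgroup's state, so for I, IV, VI the derived state is '0', and for the remaining characters it is '1'.
I (derived state '0') is shared by all ingroup taxa — unites the whole ingroup.
II: derived state '1' in Beta, Gamma, and Zeta only — synapomorphy for {Beta, Gamma, Zeta}.
III: derived state '1' in Theta only — an autapomorphy, so it tells us nothing about relationships among taxa.
IV (derived state '0') is shared by Beta, Epsilon, Gamma, and Zeta — a synapomorphy uniting that clade.
V: derived state '1' in Beta and Gamma only — synapomorphy for {Beta, Gamma}.
VI: derived state '0' in Theta only — an autapomorphy, so it tells us nothing about relationships among taxa.
Most parsimonious ingroup topology: (Theta,(Epsilon,((Beta,Gamma),Zeta))).
The clade {Beta, Gamma, Zeta} is supported by II: its derived state '1' occurs in exactly those taxa and in no other taxon (including the outgroup).

II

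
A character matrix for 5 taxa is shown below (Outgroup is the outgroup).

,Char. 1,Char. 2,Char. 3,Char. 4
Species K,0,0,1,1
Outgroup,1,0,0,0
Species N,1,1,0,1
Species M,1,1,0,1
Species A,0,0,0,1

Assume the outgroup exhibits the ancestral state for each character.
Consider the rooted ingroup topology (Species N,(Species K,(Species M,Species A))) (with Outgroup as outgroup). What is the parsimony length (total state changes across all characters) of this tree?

6

Map each character onto (Species N,(Species K,(Species M,Species A))) (rooted by Outgroup) and count the minimum state changes it requires (Fitch parsimony):
Char. 1: 2; Char. 2: 2; Char. 3: 1; Char. 4: 1.
Total tree length = 6.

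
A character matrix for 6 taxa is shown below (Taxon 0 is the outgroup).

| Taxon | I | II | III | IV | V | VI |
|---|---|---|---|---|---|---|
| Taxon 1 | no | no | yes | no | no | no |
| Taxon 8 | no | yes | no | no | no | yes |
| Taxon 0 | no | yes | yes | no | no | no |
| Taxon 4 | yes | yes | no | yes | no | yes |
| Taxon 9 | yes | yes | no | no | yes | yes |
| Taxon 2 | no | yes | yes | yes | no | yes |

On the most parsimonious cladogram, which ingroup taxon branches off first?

Character polarity is set by the outgroup: the derived state is whichever differs from the outgroup's state, so for II, III the derived state is 'no', and for the remaining characters it is 'yes'.
Only Taxon 4 and Taxon 9 show the derived state 'yes' for I, supporting them as a clade.
II: derived state 'no' in Taxon 1 only — an autapomorphy, so it tells us nothing about relationships among taxa.
III: derived state 'no' in Taxon 4, Taxon 8, and Taxon 9 only — synapomorphy for {Taxon 4, Taxon 8, Taxon 9}.
IV (state 'yes') occurs in Taxon 2 and Taxon 4 but conflicts with the nesting implied by the other characters — most parsimoniously interpreted as homoplasy.
V: derived state 'yes' in Taxon 9 only — an autapomorphy, so it tells us nothing about relationships among taxa.
Only Taxon 2, Taxon 4, Taxon 8, and Taxon 9 show the derived state 'yes' for VI, supporting them as a clade.
Most parsimonious ingroup topology: (Taxon 1,(((Taxon 9,Taxon 4),Taxon 8),Taxon 2)).
Taxon 1 is sister to the clade containing all other ingroup taxa, so it is the earliest-diverging (most basal) ingroup lineage.

Taxon 1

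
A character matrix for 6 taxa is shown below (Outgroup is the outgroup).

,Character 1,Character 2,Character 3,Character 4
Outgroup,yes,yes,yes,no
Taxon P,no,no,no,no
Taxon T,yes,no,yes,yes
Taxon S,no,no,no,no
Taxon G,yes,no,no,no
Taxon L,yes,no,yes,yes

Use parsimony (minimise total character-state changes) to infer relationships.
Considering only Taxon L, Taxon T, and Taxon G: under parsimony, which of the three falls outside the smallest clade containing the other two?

Character polarity is set by the outgroup: the derived state is whichever differs from the outgroup's state, so for Character 1, Character 2, Character 3 the derived state is 'no', and for the remaining characters it is 'yes'.
Character 1: derived state 'no' in Taxon P and Taxon S only — synapomorphy for {Taxon P, Taxon S}.
Character 2 (derived state 'no') is shared by all ingroup taxa — unites the whole ingroup.
Character 3: derived state 'no' in Taxon G, Taxon P, and Taxon S only — synapomorphy for {Taxon G, Taxon P, Taxon S}.
Only Taxon L and Taxon T show the derived state 'yes' for Character 4, supporting them as a clade.
Most parsimonious ingroup topology: (((Taxon P,Taxon S),Taxon G),(Taxon T,Taxon L)).
Taxon T and Taxon L share a more recent common ancestor with each other than either does with Taxon G, so Taxon G is the least closely related of the three.

Taxon G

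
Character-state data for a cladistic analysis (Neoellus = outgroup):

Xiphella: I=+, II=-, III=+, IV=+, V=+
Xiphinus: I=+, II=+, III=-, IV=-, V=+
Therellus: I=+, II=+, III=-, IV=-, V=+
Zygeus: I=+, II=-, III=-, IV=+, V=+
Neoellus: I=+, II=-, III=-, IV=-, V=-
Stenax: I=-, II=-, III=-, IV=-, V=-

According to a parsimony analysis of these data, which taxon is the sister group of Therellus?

Character polarity is set by the outgroup: the derived state is whichever differs from the outgroup's state, so for I the derived state is '-', and for the remaining characters it is '+'.
I: derived state '-' in Stenax only — an autapomorphy, so it tells us nothing about relationships among taxa.
II (derived state '+') is shared by Therellus and Xiphinus — a synapomorphy uniting that clade.
III (derived state '+') is unique to Xiphella (autapomorphy; uninformative for grouping).
IV: derived state '+' in Xiphella and Zygeus only — synapomorphy for {Xiphella, Zygeus}.
Only Therellus, Xiphella, Xiphinus, and Zygeus show the derived state '+' for V, supporting them as a clade.
Most parsimonious ingroup topology: (((Therellus,Xiphinus),(Xiphella,Zygeus)),Stenax).
Therellus and Xiphinus form a cherry on this tree, so they are sister taxa.

Xiphinus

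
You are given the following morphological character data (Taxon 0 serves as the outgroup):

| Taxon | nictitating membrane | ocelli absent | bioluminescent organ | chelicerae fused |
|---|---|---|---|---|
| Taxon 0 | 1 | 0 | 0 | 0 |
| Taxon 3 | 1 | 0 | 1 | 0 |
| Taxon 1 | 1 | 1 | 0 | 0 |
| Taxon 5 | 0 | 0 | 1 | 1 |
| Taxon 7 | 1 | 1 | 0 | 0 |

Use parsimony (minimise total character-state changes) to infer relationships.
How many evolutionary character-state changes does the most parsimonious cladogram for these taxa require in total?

Character polarity is set by the outgroup: the derived state is whichever differs from the outgroup's state, so for nictitating membrane the derived state is '0', and for the remaining characters it is '1'.
nictitating membrane: derived state '0' in Taxon 5 only — an autapomorphy, so it tells us nothing about relationships among taxa.
ocelli absent: derived state '1' in Taxon 1 and Taxon 7 only — synapomorphy for {Taxon 1, Taxon 7}.
Only Taxon 3 and Taxon 5 show the derived state '1' for bioluminescent organ, supporting them as a clade.
chelicerae fused: derived state '1' in Taxon 5 only — an autapomorphy, so it tells us nothing about relationships among taxa.
Most parsimonious ingroup topology: ((Taxon 3,Taxon 5),(Taxon 1,Taxon 7)).
Changes per character on this tree: nictitating membrane: 1; ocelli absent: 1; bioluminescent organ: 1; chelicerae fused: 1.
Total = 4.

4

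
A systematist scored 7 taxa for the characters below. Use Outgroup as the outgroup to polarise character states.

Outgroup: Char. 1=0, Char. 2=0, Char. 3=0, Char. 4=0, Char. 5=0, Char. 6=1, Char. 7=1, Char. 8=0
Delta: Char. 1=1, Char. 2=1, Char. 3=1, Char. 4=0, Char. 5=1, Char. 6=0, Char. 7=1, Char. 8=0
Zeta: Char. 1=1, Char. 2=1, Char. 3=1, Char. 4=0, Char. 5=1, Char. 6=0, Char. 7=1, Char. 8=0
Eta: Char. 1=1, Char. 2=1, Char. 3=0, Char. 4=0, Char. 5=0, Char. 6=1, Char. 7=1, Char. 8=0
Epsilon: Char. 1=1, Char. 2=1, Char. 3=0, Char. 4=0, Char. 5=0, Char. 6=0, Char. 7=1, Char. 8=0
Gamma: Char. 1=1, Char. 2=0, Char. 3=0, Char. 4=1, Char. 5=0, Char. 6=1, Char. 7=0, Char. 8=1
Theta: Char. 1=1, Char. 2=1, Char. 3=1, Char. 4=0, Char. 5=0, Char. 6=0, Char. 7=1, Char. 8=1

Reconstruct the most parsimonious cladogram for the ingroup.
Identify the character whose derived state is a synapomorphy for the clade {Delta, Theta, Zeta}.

Char. 3

Character polarity is set by the outgroup: the derived state is whichever differs from the outgroup's state, so for Char. 6, Char. 7 the derived state is '0', and for the remaining characters it is '1'.
All ingroup taxa share the derived state '1' for Char. 1; it defines the ingroup but does not resolve relationships within it.
Char. 2: derived state '1' in Delta, Epsilon, Eta, Theta, and Zeta only — synapomorphy for {Delta, Epsilon, Eta, Theta, Zeta}.
Char. 3: derived state '1' in Delta, Theta, and Zeta only — synapomorphy for {Delta, Theta, Zeta}.
Char. 4: derived state '1' in Gamma only — an autapomorphy, so it tells us nothing about relationships among taxa.
Char. 5: derived state '1' in Delta and Zeta only — synapomorphy for {Delta, Zeta}.
Only Delta, Epsilon, Theta, and Zeta show the derived state '0' for Char. 6, supporting them as a clade.
Char. 7: derived state '0' in Gamma only — an autapomorphy, so it tells us nothing about relationships among taxa.
Char. 8 (state '1') occurs in Gamma and Theta but conflicts with the nesting implied by the other characters — most parsimoniously interpreted as homoplasy.
Most parsimonious ingroup topology: (((((Delta,Zeta),Theta),Epsilon),Eta),Gamma).
The clade {Delta, Theta, Zeta} is supported by Char. 3: its derived state '1' occurs in exactly those taxa and in no other taxon (including the outgroup).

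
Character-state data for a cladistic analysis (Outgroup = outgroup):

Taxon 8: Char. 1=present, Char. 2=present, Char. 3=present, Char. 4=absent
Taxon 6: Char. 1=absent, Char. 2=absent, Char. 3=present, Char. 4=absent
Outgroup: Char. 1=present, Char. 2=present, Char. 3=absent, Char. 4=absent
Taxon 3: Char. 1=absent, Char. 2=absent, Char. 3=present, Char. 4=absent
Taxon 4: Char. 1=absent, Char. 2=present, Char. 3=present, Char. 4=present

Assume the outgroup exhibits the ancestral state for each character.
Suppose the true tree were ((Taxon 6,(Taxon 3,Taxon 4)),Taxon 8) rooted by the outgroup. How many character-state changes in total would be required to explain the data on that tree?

Map each character onto ((Taxon 6,(Taxon 3,Taxon 4)),Taxon 8) (rooted by Outgroup) and count the minimum state changes it requires (Fitch parsimony):
Char. 1: 1; Char. 2: 2; Char. 3: 1; Char. 4: 1.
Total tree length = 5.

5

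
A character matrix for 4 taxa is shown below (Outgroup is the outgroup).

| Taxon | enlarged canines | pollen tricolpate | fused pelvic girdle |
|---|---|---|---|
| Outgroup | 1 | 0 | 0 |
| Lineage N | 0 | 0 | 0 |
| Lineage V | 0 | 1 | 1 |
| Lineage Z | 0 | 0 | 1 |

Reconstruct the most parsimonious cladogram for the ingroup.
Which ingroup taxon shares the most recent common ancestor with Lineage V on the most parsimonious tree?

Character polarity is set by the outgroup: the derived state is whichever differs from the outgroup's state, so for enlarged canines the derived state is '0', and for the remaining characters it is '1'.
enlarged canines (derived state '0') is shared by all ingroup taxa — unites the whole ingroup.
pollen tricolpate: derived state '1' in Lineage V only — an autapomorphy, so it tells us nothing about relationships among taxa.
Only Lineage V and Lineage Z show the derived state '1' for fused pelvic girdle, supporting them as a clade.
Most parsimonious ingroup topology: (Lineage N,(Lineage V,Lineage Z)).
Lineage V and Lineage Z form a cherry on this tree, so they are sister taxa.

Lineage Z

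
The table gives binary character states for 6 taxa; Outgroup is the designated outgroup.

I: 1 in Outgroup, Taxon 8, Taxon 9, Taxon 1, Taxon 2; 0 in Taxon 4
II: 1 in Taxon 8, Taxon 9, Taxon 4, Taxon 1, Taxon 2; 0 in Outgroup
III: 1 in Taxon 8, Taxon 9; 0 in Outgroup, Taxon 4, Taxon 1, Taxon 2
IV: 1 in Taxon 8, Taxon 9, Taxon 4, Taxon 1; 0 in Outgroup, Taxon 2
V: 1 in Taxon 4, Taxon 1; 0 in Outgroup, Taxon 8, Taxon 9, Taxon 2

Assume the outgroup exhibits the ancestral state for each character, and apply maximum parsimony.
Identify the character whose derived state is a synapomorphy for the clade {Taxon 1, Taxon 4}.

Character polarity is set by the outgroup: the derived state is whichever differs from the outgroup's state, so for I the derived state is '0', and for the remaining characters it is '1'.
I: derived state '0' in Taxon 4 only — an autapomorphy, so it tells us nothing about relationships among taxa.
II (derived state '1') is shared by all ingroup taxa — unites the whole ingroup.
III (derived state '1') is shared by Taxon 8 and Taxon 9 — a synapomorphy uniting that clade.
IV: derived state '1' in Taxon 1, Taxon 4, Taxon 8, and Taxon 9 only — synapomorphy for {Taxon 1, Taxon 4, Taxon 8, Taxon 9}.
Only Taxon 1 and Taxon 4 show the derived state '1' for V, supporting them as a clade.
Most parsimonious ingroup topology: (((Taxon 8,Taxon 9),(Taxon 4,Taxon 1)),Taxon 2).
The clade {Taxon 1, Taxon 4} is supported by V: its derived state '1' occurs in exactly those taxa and in no other taxon (including the outgroup).

V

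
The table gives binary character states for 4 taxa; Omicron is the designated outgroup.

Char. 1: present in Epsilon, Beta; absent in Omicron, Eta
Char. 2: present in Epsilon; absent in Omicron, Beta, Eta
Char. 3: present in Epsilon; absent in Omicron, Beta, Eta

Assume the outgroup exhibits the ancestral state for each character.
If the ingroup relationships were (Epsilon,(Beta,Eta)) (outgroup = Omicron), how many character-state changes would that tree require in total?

Map each character onto (Epsilon,(Beta,Eta)) (rooted by Omicron) and count the minimum state changes it requires (Fitch parsimony):
Char. 1: 2; Char. 2: 1; Char. 3: 1.
Total tree length = 4.

4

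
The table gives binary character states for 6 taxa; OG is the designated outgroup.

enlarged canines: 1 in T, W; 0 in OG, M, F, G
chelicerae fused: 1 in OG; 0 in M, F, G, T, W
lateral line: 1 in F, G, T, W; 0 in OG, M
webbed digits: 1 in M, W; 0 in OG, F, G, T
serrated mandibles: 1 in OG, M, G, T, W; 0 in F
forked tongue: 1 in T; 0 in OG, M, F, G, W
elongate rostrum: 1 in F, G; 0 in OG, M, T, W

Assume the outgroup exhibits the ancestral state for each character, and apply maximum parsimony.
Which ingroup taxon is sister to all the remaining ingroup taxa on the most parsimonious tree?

Character polarity is set by the outgroup: the derived state is whichever differs from the outgroup's state, so for chelicerae fused, serrated mandibles the derived state is '0', and for the remaining characters it is '1'.
enlarged canines: derived state '1' in T and W only — synapomorphy for {T, W}.
chelicerae fused (derived state '0') is shared by all ingroup taxa — unites the whole ingroup.
lateral line (derived state '1') is shared by F, G, T, and W — a synapomorphy uniting that clade.
webbed digits (state '1') occurs in M and W but conflicts with the nesting implied by the other characters — most parsimoniously interpreted as homoplasy.
serrated mandibles: derived state '0' in F only — an autapomorphy, so it tells us nothing about relationships among taxa.
forked tongue: derived state '1' in T only — an autapomorphy, so it tells us nothing about relationships among taxa.
Only F and G show the derived state '1' for elongate rostrum, supporting them as a clade.
Most parsimonious ingroup topology: (M,((F,G),(T,W))).
M is sister to the clade containing all other ingroup taxa, so it is the earliest-diverging (most basal) ingroup lineage.

M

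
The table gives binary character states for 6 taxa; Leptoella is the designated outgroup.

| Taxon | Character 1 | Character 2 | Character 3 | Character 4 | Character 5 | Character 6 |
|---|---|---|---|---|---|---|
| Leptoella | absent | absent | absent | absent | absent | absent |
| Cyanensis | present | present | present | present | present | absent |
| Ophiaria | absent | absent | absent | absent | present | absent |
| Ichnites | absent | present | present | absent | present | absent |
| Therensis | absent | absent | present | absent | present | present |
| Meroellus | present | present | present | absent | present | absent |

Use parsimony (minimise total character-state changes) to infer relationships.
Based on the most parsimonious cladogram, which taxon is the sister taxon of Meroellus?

Cyanensis

The outgroup has state 'absent' for every character, so 'present' is the derived state throughout.
Character 1: derived state 'present' in Cyanensis and Meroellus only — synapomorphy for {Cyanensis, Meroellus}.
Character 2 (derived state 'present') is shared by Cyanensis, Ichnites, and Meroellus — a synapomorphy uniting that clade.
Only Cyanensis, Ichnites, Meroellus, and Therensis show the derived state 'present' for Character 3, supporting them as a clade.
Character 4: derived state 'present' in Cyanensis only — an autapomorphy, so it tells us nothing about relationships among taxa.
Character 5 (derived state 'present') is shared by all ingroup taxa — unites the whole ingroup.
Character 6: derived state 'present' in Therensis only — an autapomorphy, so it tells us nothing about relationships among taxa.
Most parsimonious ingroup topology: ((((Cyanensis,Meroellus),Ichnites),Therensis),Ophiaria).
Meroellus and Cyanensis form a cherry on this tree, so they are sister taxa.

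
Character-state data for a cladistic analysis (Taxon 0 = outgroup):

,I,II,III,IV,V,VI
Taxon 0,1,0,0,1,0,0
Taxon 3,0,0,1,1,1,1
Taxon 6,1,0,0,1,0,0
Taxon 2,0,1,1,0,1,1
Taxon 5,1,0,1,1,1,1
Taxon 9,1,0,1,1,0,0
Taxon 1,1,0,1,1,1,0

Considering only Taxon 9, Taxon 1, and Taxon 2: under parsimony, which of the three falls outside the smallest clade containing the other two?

Taxon 9

Character polarity is set by the outgroup: the derived state is whichever differs from the outgroup's state, so for I, IV the derived state is '0', and for the remaining characters it is '1'.
Only Taxon 2 and Taxon 3 show the derived state '0' for I, supporting them as a clade.
II (derived state '1') is unique to Taxon 2 (autapomorphy; uninformative for grouping).
Only Taxon 1, Taxon 2, Taxon 3, Taxon 5, and Taxon 9 show the derived state '1' for III, supporting them as a clade.
IV: derived state '0' in Taxon 2 only — an autapomorphy, so it tells us nothing about relationships among taxa.
Only Taxon 1, Taxon 2, Taxon 3, and Taxon 5 show the derived state '1' for V, supporting them as a clade.
VI: derived state '1' in Taxon 2, Taxon 3, and Taxon 5 only — synapomorphy for {Taxon 2, Taxon 3, Taxon 5}.
Most parsimonious ingroup topology: (((((Taxon 3,Taxon 2),Taxon 5),Taxon 1),Taxon 9),Taxon 6).
Taxon 2 and Taxon 1 share a more recent common ancestor with each other than either does with Taxon 9, so Taxon 9 is the least closely related of the three.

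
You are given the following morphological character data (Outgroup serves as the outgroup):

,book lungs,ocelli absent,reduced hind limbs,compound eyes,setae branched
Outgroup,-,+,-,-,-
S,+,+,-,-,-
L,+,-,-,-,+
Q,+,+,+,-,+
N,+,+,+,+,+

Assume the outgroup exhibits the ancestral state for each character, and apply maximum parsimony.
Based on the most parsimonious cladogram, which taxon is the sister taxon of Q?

N

Character polarity is set by the outgroup: the derived state is whichever differs from the outgroup's state, so for ocelli absent the derived state is '-', and for the remaining characters it is '+'.
All ingroup taxa share the derived state '+' for book lungs; it defines the ingroup but does not resolve relationships within it.
ocelli absent (derived state '-') is unique to L (autapomorphy; uninformative for grouping).
reduced hind limbs (derived state '+') is shared by N and Q — a synapomorphy uniting that clade.
compound eyes: derived state '+' in N only — an autapomorphy, so it tells us nothing about relationships among taxa.
setae branched (derived state '+') is shared by L, N, and Q — a synapomorphy uniting that clade.
Most parsimonious ingroup topology: (S,(L,(Q,N))).
Q and N form a cherry on this tree, so they are sister taxa.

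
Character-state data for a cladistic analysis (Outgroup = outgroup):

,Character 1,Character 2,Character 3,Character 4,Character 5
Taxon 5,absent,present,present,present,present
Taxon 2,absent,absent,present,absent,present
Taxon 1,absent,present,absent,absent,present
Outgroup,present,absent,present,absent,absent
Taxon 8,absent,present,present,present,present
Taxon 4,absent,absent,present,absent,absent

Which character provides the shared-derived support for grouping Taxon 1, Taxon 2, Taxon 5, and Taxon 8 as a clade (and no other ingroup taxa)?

Character polarity is set by the outgroup: the derived state is whichever differs from the outgroup's state, so for Character 1, Character 3 the derived state is 'absent', and for the remaining characters it is 'present'.
All ingroup taxa share the derived state 'absent' for Character 1; it defines the ingroup but does not resolve relationships within it.
Character 2 (derived state 'present') is shared by Taxon 1, Taxon 5, and Taxon 8 — a synapomorphy uniting that clade.
Character 3 (derived state 'absent') is unique to Taxon 1 (autapomorphy; uninformative for grouping).
Character 4: derived state 'present' in Taxon 5 and Taxon 8 only — synapomorphy for {Taxon 5, Taxon 8}.
Character 5: derived state 'present' in Taxon 1, Taxon 2, Taxon 5, and Taxon 8 only — synapomorphy for {Taxon 1, Taxon 2, Taxon 5, Taxon 8}.
Most parsimonious ingroup topology: (Taxon 4,(((Taxon 8,Taxon 5),Taxon 1),Taxon 2)).
The clade {Taxon 1, Taxon 2, Taxon 5, Taxon 8} is supported by Character 5: its derived state 'present' occurs in exactly those taxa and in no other taxon (including the outgroup).

Character 5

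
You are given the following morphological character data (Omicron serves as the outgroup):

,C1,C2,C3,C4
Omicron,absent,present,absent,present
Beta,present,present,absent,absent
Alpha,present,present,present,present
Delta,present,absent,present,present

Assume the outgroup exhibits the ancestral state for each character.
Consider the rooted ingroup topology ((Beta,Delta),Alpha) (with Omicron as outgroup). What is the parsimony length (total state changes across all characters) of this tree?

5

Map each character onto ((Beta,Delta),Alpha) (rooted by Omicron) and count the minimum state changes it requires (Fitch parsimony):
C1: 1; C2: 1; C3: 2; C4: 1.
Total tree length = 5.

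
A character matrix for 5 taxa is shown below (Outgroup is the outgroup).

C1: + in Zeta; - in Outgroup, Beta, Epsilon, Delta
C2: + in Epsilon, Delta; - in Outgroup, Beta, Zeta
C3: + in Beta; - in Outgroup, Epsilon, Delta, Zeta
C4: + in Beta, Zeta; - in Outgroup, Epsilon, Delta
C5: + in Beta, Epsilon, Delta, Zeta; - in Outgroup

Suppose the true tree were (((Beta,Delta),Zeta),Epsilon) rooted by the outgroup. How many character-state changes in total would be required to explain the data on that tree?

Map each character onto (((Beta,Delta),Zeta),Epsilon) (rooted by Outgroup) and count the minimum state changes it requires (Fitch parsimony):
C1: 1; C2: 2; C3: 1; C4: 2; C5: 1.
Total tree length = 7.

7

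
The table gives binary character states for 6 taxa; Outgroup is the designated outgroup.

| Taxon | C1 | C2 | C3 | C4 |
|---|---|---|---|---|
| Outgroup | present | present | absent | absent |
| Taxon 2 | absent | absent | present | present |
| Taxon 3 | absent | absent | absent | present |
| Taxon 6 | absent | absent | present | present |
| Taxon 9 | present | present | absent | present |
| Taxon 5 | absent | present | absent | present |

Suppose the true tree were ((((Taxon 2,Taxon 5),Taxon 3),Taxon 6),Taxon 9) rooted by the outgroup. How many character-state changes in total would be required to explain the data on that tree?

Map each character onto ((((Taxon 2,Taxon 5),Taxon 3),Taxon 6),Taxon 9) (rooted by Outgroup) and count the minimum state changes it requires (Fitch parsimony):
C1: 1; C2: 2; C3: 2; C4: 1.
Total tree length = 6.

6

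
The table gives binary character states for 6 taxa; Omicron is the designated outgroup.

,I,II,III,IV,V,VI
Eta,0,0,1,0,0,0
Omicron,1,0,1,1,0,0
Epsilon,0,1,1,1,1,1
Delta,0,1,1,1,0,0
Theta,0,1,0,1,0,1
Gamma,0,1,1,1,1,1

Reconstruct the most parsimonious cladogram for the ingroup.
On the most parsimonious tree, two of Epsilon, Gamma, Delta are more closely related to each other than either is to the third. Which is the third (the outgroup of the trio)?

Delta

Character polarity is set by the outgroup: the derived state is whichever differs from the outgroup's state, so for I, III, IV the derived state is '0', and for the remaining characters it is '1'.
All ingroup taxa share the derived state '0' for I; it defines the ingroup but does not resolve relationships within it.
II: derived state '1' in Delta, Epsilon, Gamma, and Theta only — synapomorphy for {Delta, Epsilon, Gamma, Theta}.
III (derived state '0') is unique to Theta (autapomorphy; uninformative for grouping).
IV (derived state '0') is unique to Eta (autapomorphy; uninformative for grouping).
V (derived state '1') is shared by Epsilon and Gamma — a synapomorphy uniting that clade.
VI: derived state '1' in Epsilon, Gamma, and Theta only — synapomorphy for {Epsilon, Gamma, Theta}.
Most parsimonious ingroup topology: (Eta,((Theta,(Epsilon,Gamma)),Delta)).
Gamma and Epsilon share a more recent common ancestor with each other than either does with Delta, so Delta is the least closely related of the three.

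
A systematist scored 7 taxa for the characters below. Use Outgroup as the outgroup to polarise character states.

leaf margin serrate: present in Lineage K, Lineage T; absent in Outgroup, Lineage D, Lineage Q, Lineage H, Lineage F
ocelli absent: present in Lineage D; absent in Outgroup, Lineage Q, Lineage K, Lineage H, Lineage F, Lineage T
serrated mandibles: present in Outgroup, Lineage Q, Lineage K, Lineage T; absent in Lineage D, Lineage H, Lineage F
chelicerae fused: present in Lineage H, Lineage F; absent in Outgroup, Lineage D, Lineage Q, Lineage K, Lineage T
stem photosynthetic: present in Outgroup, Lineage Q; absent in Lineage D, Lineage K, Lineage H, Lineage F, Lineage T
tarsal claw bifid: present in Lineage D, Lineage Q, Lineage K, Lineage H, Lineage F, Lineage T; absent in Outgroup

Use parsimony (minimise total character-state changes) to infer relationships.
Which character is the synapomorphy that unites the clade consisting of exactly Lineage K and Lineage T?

leaf margin serrate

Character polarity is set by the outgroup: the derived state is whichever differs from the outgroup's state, so for serrated mandibles, stem photosynthetic the derived state is 'absent', and for the remaining characters it is 'present'.
Only Lineage K and Lineage T show the derived state 'present' for leaf margin serrate, supporting them as a clade.
ocelli absent (derived state 'present') is unique to Lineage D (autapomorphy; uninformative for grouping).
Only Lineage D, Lineage F, and Lineage H show the derived state 'absent' for serrated mandibles, supporting them as a clade.
chelicerae fused (derived state 'present') is shared by Lineage F and Lineage H — a synapomorphy uniting that clade.
stem photosynthetic (derived state 'absent') is shared by Lineage D, Lineage F, Lineage H, Lineage K, and Lineage T — a synapomorphy uniting that clade.
tarsal claw bifid (derived state 'present') is shared by all ingroup taxa — unites the whole ingroup.
Most parsimonious ingroup topology: (((Lineage D,(Lineage H,Lineage F)),(Lineage K,Lineage T)),Lineage Q).
The clade {Lineage K, Lineage T} is supported by leaf margin serrate: its derived state 'present' occurs in exactly those taxa and in no other taxon (including the outgroup).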